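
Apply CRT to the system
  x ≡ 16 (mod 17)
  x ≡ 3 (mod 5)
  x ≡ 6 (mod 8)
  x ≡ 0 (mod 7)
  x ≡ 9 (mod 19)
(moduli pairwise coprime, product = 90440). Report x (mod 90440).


Product of moduli M = 17 · 5 · 8 · 7 · 19 = 90440.
Merge one congruence at a time:
  Start: x ≡ 16 (mod 17).
  Combine with x ≡ 3 (mod 5); new modulus lcm = 85.
    Write x = 16 + 17·t and substitute into x ≡ 3 (mod 5): 17·t ≡ 3 − 16 = -13 (mod 5).
    Reduce coefficients mod 5: 2·t ≡ 2 (mod 5).
    The inverse of 2 mod 5 is 3 (since 2·3 = 6 = 1·5 + 1), so t ≡ 3·2 = 6 ≡ 1 (mod 5).
    Then x = 16 + 17·1 = 33, valid modulo lcm(17, 5) = 85: x ≡ 33 (mod 85).
  Combine with x ≡ 6 (mod 8); new modulus lcm = 680.
    Write x = 33 + 85·t and substitute into x ≡ 6 (mod 8): 85·t ≡ 6 − 33 = -27 (mod 8).
    Reduce coefficients mod 8: 5·t ≡ 5 (mod 8).
    The inverse of 5 mod 8 is 5 (since 5·5 = 25 = 3·8 + 1), so t ≡ 5·5 = 25 ≡ 1 (mod 8).
    Then x = 33 + 85·1 = 118, valid modulo lcm(85, 8) = 680: x ≡ 118 (mod 680).
  Combine with x ≡ 0 (mod 7); new modulus lcm = 4760.
    Write x = 118 + 680·t and substitute into x ≡ 0 (mod 7): 680·t ≡ 0 − 118 = -118 (mod 7).
    Reduce coefficients mod 7: 1·t ≡ 1 (mod 7).
    So t ≡ 1 (mod 7).
    Then x = 118 + 680·1 = 798, valid modulo lcm(680, 7) = 4760: x ≡ 798 (mod 4760).
  Combine with x ≡ 9 (mod 19); new modulus lcm = 90440.
    Write x = 798 + 4760·t and substitute into x ≡ 9 (mod 19): 4760·t ≡ 9 − 798 = -789 (mod 19).
    Reduce coefficients mod 19: 10·t ≡ 9 (mod 19).
    The inverse of 10 mod 19 is 2 (since 10·2 = 20 = 1·19 + 1), so t ≡ 2·9 = 18 ≡ 18 (mod 19).
    Then x = 798 + 4760·18 = 86478, valid modulo lcm(4760, 19) = 90440: x ≡ 86478 (mod 90440).
Verify against each original: 86478 mod 17 = 16, 86478 mod 5 = 3, 86478 mod 8 = 6, 86478 mod 7 = 0, 86478 mod 19 = 9.

x ≡ 86478 (mod 90440).


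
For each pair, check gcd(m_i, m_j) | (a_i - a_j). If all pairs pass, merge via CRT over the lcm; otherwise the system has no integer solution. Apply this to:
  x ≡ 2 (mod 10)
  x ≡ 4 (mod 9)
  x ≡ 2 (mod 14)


Moduli 10, 9, 14 are not pairwise coprime, so CRT works modulo lcm(m_i) when all pairwise compatibility conditions hold.
Pairwise compatibility: gcd(m_i, m_j) must divide a_i - a_j for every pair.
Merge one congruence at a time:
  Start: x ≡ 2 (mod 10).
  Combine with x ≡ 4 (mod 9): gcd(10, 9) = 1; 4 - 2 = 2, which IS divisible by 1, so compatible.
    Write x = 2 + 10·t and substitute into x ≡ 4 (mod 9): 10·t ≡ 4 − 2 = 2 (mod 9).
    Reduce coefficients mod 9: 1·t ≡ 2 (mod 9).
    So t ≡ 2 (mod 9).
    Then x = 2 + 10·2 = 22, valid modulo lcm(10, 9) = 90: x ≡ 22 (mod 90).
  Combine with x ≡ 2 (mod 14): gcd(90, 14) = 2; 2 - 22 = -20, which IS divisible by 2, so compatible.
    Write x = 22 + 90·t and substitute into x ≡ 2 (mod 14): 90·t ≡ 2 − 22 = -20 (mod 14).
    Divide the congruence (and modulus) by g = 2: 45·t ≡ -10 (mod 7).
    Reduce coefficients mod 7: 3·t ≡ 4 (mod 7).
    The inverse of 3 mod 7 is 5 (since 3·5 = 15 = 2·7 + 1), so t ≡ 5·4 = 20 ≡ 6 (mod 7).
    Then x = 22 + 90·6 = 562, valid modulo lcm(90, 14) = 630: x ≡ 562 (mod 630).
Verify: 562 mod 10 = 2, 562 mod 9 = 4, 562 mod 14 = 2.

x ≡ 562 (mod 630).


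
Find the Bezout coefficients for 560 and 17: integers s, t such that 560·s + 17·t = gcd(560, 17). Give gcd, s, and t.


Euclidean algorithm on (560, 17) — divide until remainder is 0:
  560 = 32 · 17 + 16
  17 = 1 · 16 + 1
  16 = 16 · 1 + 0
gcd(560, 17) = 1.
Track Bezout coefficients alongside the remainders: start with r₀ = 560 = a·1 + b·0 (s = 1, t = 0) and r₁ = 17 = a·0 + b·1 (s = 0, t = 1); each new remainder r_{k+1} = r_{k-1} − q_k·r_k inherits s_{k+1} = s_{k-1} − q_k·s_k, t_{k+1} = t_{k-1} − q_k·t_k, so r_k = a·s_k + b·t_k at every step:
  q = 32: r = 16, s = 1 − 32·0 = 1, t = 0 − 32·1 = -32  (check: 560·1 + 17·(-32) = 16)
  q = 1: r = 1, s = 0 − 1·1 = -1, t = 1 − 1·(-32) = 33  (check: 560·(-1) + 17·33 = 1)
The row with r = 1 (the gcd) gives the Bezout coefficients s = -1, t = 33.
Result: 560 · (-1) + 17 · (33) = 1.

gcd(560, 17) = 1; s = -1, t = 33 (check: 560·(-1) + 17·33 = 1).


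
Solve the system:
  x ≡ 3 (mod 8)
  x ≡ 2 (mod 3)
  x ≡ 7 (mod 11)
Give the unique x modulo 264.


Moduli 8, 3, 11 are pairwise coprime; by CRT there is a unique solution modulo M = 8 · 3 · 11 = 264.
Solve pairwise, accumulating the modulus:
  Start with x ≡ 3 (mod 8).
  Combine with x ≡ 2 (mod 3): since gcd(8, 3) = 1, we get a unique residue mod 24.
    Write x = 3 + 8·t and substitute into x ≡ 2 (mod 3): 8·t ≡ 2 − 3 = -1 (mod 3).
    Reduce coefficients mod 3: 2·t ≡ 2 (mod 3).
    The inverse of 2 mod 3 is 2 (since 2·2 = 4 = 1·3 + 1), so t ≡ 2·2 = 4 ≡ 1 (mod 3).
    Then x = 3 + 8·1 = 11, valid modulo lcm(8, 3) = 24: x ≡ 11 (mod 24).
  Combine with x ≡ 7 (mod 11): since gcd(24, 11) = 1, we get a unique residue mod 264.
    Write x = 11 + 24·t and substitute into x ≡ 7 (mod 11): 24·t ≡ 7 − 11 = -4 (mod 11).
    Reduce coefficients mod 11: 2·t ≡ 7 (mod 11).
    The inverse of 2 mod 11 is 6 (since 2·6 = 12 = 1·11 + 1), so t ≡ 6·7 = 42 ≡ 9 (mod 11).
    Then x = 11 + 24·9 = 227, valid modulo lcm(24, 11) = 264: x ≡ 227 (mod 264).
Verify: 227 mod 8 = 3 ✓, 227 mod 3 = 2 ✓, 227 mod 11 = 7 ✓.

x ≡ 227 (mod 264).


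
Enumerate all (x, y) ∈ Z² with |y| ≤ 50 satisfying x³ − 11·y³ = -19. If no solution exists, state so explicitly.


The equation is x³ - 11y³ = -19. For fixed y, x³ = 11·y³ − 19, so a solution requires the RHS to be a perfect cube.
Strategy: iterate y from -50 to 50, compute RHS = 11·y³ − 19, and check whether it is a (positive or negative) perfect cube.
Check small values of y:
  y = 0: RHS = -19 is not a perfect cube.
  y = 1: RHS = -8 = (-2)³ ⇒ x = -2 works.
  y = -1: RHS = -30 is not a perfect cube.
  y = 2: RHS = 69 is not a perfect cube.
  y = -2: RHS = -107 is not a perfect cube.
  y = 3: RHS = 278 is not a perfect cube.
  y = -3: RHS = -316 is not a perfect cube.
Continuing, at y = 9: RHS = 8000 = (20)³ ⇒ x = 20 works.
Searching the remaining y in |y| ≤ 50 finds no further solutions.
Collected solutions: (-2, 1), (20, 9).

Solutions (with |y| ≤ 50): (-2, 1), (20, 9).


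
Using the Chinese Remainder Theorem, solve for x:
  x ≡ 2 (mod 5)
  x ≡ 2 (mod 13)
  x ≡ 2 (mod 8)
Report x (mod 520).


Moduli 5, 13, 8 are pairwise coprime; by CRT there is a unique solution modulo M = 5 · 13 · 8 = 520.
Solve pairwise, accumulating the modulus:
  Start with x ≡ 2 (mod 5).
  Combine with x ≡ 2 (mod 13): since gcd(5, 13) = 1, we get a unique residue mod 65.
    Write x = 2 + 5·t and substitute into x ≡ 2 (mod 13): 5·t ≡ 2 − 2 = 0 (mod 13).
    The inverse of 5 mod 13 is 8 (since 5·8 = 40 = 3·13 + 1), so t ≡ 8·0 = 0 ≡ 0 (mod 13).
    Then x = 2 + 5·0 = 2, valid modulo lcm(5, 13) = 65: x ≡ 2 (mod 65).
  Combine with x ≡ 2 (mod 8): since gcd(65, 8) = 1, we get a unique residue mod 520.
    Write x = 2 + 65·t and substitute into x ≡ 2 (mod 8): 65·t ≡ 2 − 2 = 0 (mod 8).
    Reduce coefficients mod 8: 1·t ≡ 0 (mod 8).
    So t ≡ 0 (mod 8).
    Then x = 2 + 65·0 = 2, valid modulo lcm(65, 8) = 520: x ≡ 2 (mod 520).
Verify: 2 mod 5 = 2 ✓, 2 mod 13 = 2 ✓, 2 mod 8 = 2 ✓.

x ≡ 2 (mod 520).


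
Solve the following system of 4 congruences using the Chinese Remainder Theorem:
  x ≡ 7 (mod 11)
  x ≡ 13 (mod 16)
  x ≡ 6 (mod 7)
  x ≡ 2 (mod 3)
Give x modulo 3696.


Product of moduli M = 11 · 16 · 7 · 3 = 3696.
Merge one congruence at a time:
  Start: x ≡ 7 (mod 11).
  Combine with x ≡ 13 (mod 16); new modulus lcm = 176.
    Write x = 7 + 11·t and substitute into x ≡ 13 (mod 16): 11·t ≡ 13 − 7 = 6 (mod 16).
    The inverse of 11 mod 16 is 3 (since 11·3 = 33 = 2·16 + 1), so t ≡ 3·6 = 18 ≡ 2 (mod 16).
    Then x = 7 + 11·2 = 29, valid modulo lcm(11, 16) = 176: x ≡ 29 (mod 176).
  Combine with x ≡ 6 (mod 7); new modulus lcm = 1232.
    Write x = 29 + 176·t and substitute into x ≡ 6 (mod 7): 176·t ≡ 6 − 29 = -23 (mod 7).
    Reduce coefficients mod 7: 1·t ≡ 5 (mod 7).
    So t ≡ 5 (mod 7).
    Then x = 29 + 176·5 = 909, valid modulo lcm(176, 7) = 1232: x ≡ 909 (mod 1232).
  Combine with x ≡ 2 (mod 3); new modulus lcm = 3696.
    Write x = 909 + 1232·t and substitute into x ≡ 2 (mod 3): 1232·t ≡ 2 − 909 = -907 (mod 3).
    Reduce coefficients mod 3: 2·t ≡ 2 (mod 3).
    The inverse of 2 mod 3 is 2 (since 2·2 = 4 = 1·3 + 1), so t ≡ 2·2 = 4 ≡ 1 (mod 3).
    Then x = 909 + 1232·1 = 2141, valid modulo lcm(1232, 3) = 3696: x ≡ 2141 (mod 3696).
Verify against each original: 2141 mod 11 = 7, 2141 mod 16 = 13, 2141 mod 7 = 6, 2141 mod 3 = 2.

x ≡ 2141 (mod 3696).


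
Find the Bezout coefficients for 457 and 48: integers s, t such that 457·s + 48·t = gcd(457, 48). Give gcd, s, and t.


Euclidean algorithm on (457, 48) — divide until remainder is 0:
  457 = 9 · 48 + 25
  48 = 1 · 25 + 23
  25 = 1 · 23 + 2
  23 = 11 · 2 + 1
  2 = 2 · 1 + 0
gcd(457, 48) = 1.
Track Bezout coefficients alongside the remainders: start with r₀ = 457 = a·1 + b·0 (s = 1, t = 0) and r₁ = 48 = a·0 + b·1 (s = 0, t = 1); each new remainder r_{k+1} = r_{k-1} − q_k·r_k inherits s_{k+1} = s_{k-1} − q_k·s_k, t_{k+1} = t_{k-1} − q_k·t_k, so r_k = a·s_k + b·t_k at every step:
  q = 9: r = 25, s = 1 − 9·0 = 1, t = 0 − 9·1 = -9  (check: 457·1 + 48·(-9) = 25)
  q = 1: r = 23, s = 0 − 1·1 = -1, t = 1 − 1·(-9) = 10  (check: 457·(-1) + 48·10 = 23)
  q = 1: r = 2, s = 1 − 1·(-1) = 2, t = -9 − 1·10 = -19  (check: 457·2 + 48·(-19) = 2)
  q = 11: r = 1, s = -1 − 11·2 = -23, t = 10 − 11·(-19) = 219  (check: 457·(-23) + 48·219 = 1)
The row with r = 1 (the gcd) gives the Bezout coefficients s = -23, t = 219.
Result: 457 · (-23) + 48 · (219) = 1.

gcd(457, 48) = 1; s = -23, t = 219 (check: 457·(-23) + 48·219 = 1).


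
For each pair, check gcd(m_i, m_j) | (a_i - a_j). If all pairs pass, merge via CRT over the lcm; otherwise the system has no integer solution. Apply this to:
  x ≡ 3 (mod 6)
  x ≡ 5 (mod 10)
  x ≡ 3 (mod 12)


Moduli 6, 10, 12 are not pairwise coprime, so CRT works modulo lcm(m_i) when all pairwise compatibility conditions hold.
Pairwise compatibility: gcd(m_i, m_j) must divide a_i - a_j for every pair.
Merge one congruence at a time:
  Start: x ≡ 3 (mod 6).
  Combine with x ≡ 5 (mod 10): gcd(6, 10) = 2; 5 - 3 = 2, which IS divisible by 2, so compatible.
    Write x = 3 + 6·t and substitute into x ≡ 5 (mod 10): 6·t ≡ 5 − 3 = 2 (mod 10).
    Divide the congruence (and modulus) by g = 2: 3·t ≡ 1 (mod 5).
    The inverse of 3 mod 5 is 2 (since 3·2 = 6 = 1·5 + 1), so t ≡ 2·1 = 2 ≡ 2 (mod 5).
    Then x = 3 + 6·2 = 15, valid modulo lcm(6, 10) = 30: x ≡ 15 (mod 30).
  Combine with x ≡ 3 (mod 12): gcd(30, 12) = 6; 3 - 15 = -12, which IS divisible by 6, so compatible.
    Write x = 15 + 30·t and substitute into x ≡ 3 (mod 12): 30·t ≡ 3 − 15 = -12 (mod 12).
    Divide the congruence (and modulus) by g = 6: 5·t ≡ -2 (mod 2).
    Reduce coefficients mod 2: 1·t ≡ 0 (mod 2).
    So t ≡ 0 (mod 2).
    Then x = 15 + 30·0 = 15, valid modulo lcm(30, 12) = 60: x ≡ 15 (mod 60).
Verify: 15 mod 6 = 3, 15 mod 10 = 5, 15 mod 12 = 3.

x ≡ 15 (mod 60).


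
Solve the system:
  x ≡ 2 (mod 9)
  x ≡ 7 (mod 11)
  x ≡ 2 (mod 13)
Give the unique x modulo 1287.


Moduli 9, 11, 13 are pairwise coprime; by CRT there is a unique solution modulo M = 9 · 11 · 13 = 1287.
Solve pairwise, accumulating the modulus:
  Start with x ≡ 2 (mod 9).
  Combine with x ≡ 7 (mod 11): since gcd(9, 11) = 1, we get a unique residue mod 99.
    Write x = 2 + 9·t and substitute into x ≡ 7 (mod 11): 9·t ≡ 7 − 2 = 5 (mod 11).
    The inverse of 9 mod 11 is 5 (since 9·5 = 45 = 4·11 + 1), so t ≡ 5·5 = 25 ≡ 3 (mod 11).
    Then x = 2 + 9·3 = 29, valid modulo lcm(9, 11) = 99: x ≡ 29 (mod 99).
  Combine with x ≡ 2 (mod 13): since gcd(99, 13) = 1, we get a unique residue mod 1287.
    Write x = 29 + 99·t and substitute into x ≡ 2 (mod 13): 99·t ≡ 2 − 29 = -27 (mod 13).
    Reduce coefficients mod 13: 8·t ≡ 12 (mod 13).
    The inverse of 8 mod 13 is 5 (since 8·5 = 40 = 3·13 + 1), so t ≡ 5·12 = 60 ≡ 8 (mod 13).
    Then x = 29 + 99·8 = 821, valid modulo lcm(99, 13) = 1287: x ≡ 821 (mod 1287).
Verify: 821 mod 9 = 2 ✓, 821 mod 11 = 7 ✓, 821 mod 13 = 2 ✓.

x ≡ 821 (mod 1287).


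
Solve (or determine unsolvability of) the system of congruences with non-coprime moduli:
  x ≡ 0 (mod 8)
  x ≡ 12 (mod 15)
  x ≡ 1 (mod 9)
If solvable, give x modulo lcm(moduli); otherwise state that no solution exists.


Moduli 8, 15, 9 are not pairwise coprime, so CRT works modulo lcm(m_i) when all pairwise compatibility conditions hold.
Pairwise compatibility: gcd(m_i, m_j) must divide a_i - a_j for every pair.
Merge one congruence at a time:
  Start: x ≡ 0 (mod 8).
  Combine with x ≡ 12 (mod 15): gcd(8, 15) = 1; 12 - 0 = 12, which IS divisible by 1, so compatible.
    Write x = 0 + 8·t and substitute into x ≡ 12 (mod 15): 8·t ≡ 12 − 0 = 12 (mod 15).
    The inverse of 8 mod 15 is 2 (since 8·2 = 16 = 1·15 + 1), so t ≡ 2·12 = 24 ≡ 9 (mod 15).
    Then x = 0 + 8·9 = 72, valid modulo lcm(8, 15) = 120: x ≡ 72 (mod 120).
  Combine with x ≡ 1 (mod 9): gcd(120, 9) = 3, and 1 - 72 = -71 is NOT divisible by 3.
    ⇒ system is inconsistent (no integer solution).

No solution (the system is inconsistent).


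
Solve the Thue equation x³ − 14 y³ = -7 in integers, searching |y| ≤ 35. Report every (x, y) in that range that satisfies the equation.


The equation is x³ - 14y³ = -7. For fixed y, x³ = 14·y³ − 7, so a solution requires the RHS to be a perfect cube.
Strategy: iterate y from -35 to 35, compute RHS = 14·y³ − 7, and check whether it is a (positive or negative) perfect cube.
Check small values of y:
  y = 0: RHS = -7 is not a perfect cube.
  y = 1: RHS = 7 is not a perfect cube.
  y = -1: RHS = -21 is not a perfect cube.
  y = 2: RHS = 105 is not a perfect cube.
  y = -2: RHS = -119 is not a perfect cube.
  y = 3: RHS = 371 is not a perfect cube.
  y = -3: RHS = -385 is not a perfect cube.
Continuing the search up to |y| = 35 finds no solutions either.
No (x, y) in the scanned range satisfies the equation.

No integer solutions with |y| ≤ 35.


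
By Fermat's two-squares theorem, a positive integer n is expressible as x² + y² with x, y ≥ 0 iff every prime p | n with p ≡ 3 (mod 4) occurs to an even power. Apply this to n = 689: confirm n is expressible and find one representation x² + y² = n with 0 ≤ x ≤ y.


Step 1: Factor n = 689 = 13 · 53.
Step 2: Check the mod-4 condition on each prime factor: 13 ≡ 1 (mod 4), exponent 1; 53 ≡ 1 (mod 4), exponent 1.
All primes ≡ 3 (mod 4) appear to even exponent (or don't appear), so by the two-squares theorem n IS expressible as a sum of two squares.
Step 3: Build a representation. Here n = 13 · 53 is a product of primes ≡ 1 (mod 4). Each prime p ≡ 1 (mod 4) is itself a sum of two squares; find a² by testing p − a² for a perfect square:
  13: 13 − 1² = 12, 13 − 2² = 9 = 3² ⇒ 13 = 2² + 3².
  53: 53 − 1² = 52, 53 − 2² = 49 = 7² ⇒ 53 = 2² + 7².
  Combine using the Brahmagupta–Fibonacci identity (a² + b²)(c² + d²) = (ac − bd)² + (ad + bc)² = (ac + bd)² + (ad − bc)²:
  13 · 53 = 689: from (2² + 3²)(2² + 7²), take (2·2 − 3·7, 2·7 + 3·2) = (4 − 21, 14 + 6) = (-17, 20); dropping signs (only squares matter) gives (17, 20); check 17² + 20² = 289 + 400 = 689 ✓.
Step 4: Order so x ≤ y and verify: 17² + 20² = 289 + 400 = 689 = n. ✓

n = 689 = 17² + 20² (one valid representation with x ≤ y).


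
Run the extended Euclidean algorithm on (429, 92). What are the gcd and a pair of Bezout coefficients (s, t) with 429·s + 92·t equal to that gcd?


Euclidean algorithm on (429, 92) — divide until remainder is 0:
  429 = 4 · 92 + 61
  92 = 1 · 61 + 31
  61 = 1 · 31 + 30
  31 = 1 · 30 + 1
  30 = 30 · 1 + 0
gcd(429, 92) = 1.
Track Bezout coefficients alongside the remainders: start with r₀ = 429 = a·1 + b·0 (s = 1, t = 0) and r₁ = 92 = a·0 + b·1 (s = 0, t = 1); each new remainder r_{k+1} = r_{k-1} − q_k·r_k inherits s_{k+1} = s_{k-1} − q_k·s_k, t_{k+1} = t_{k-1} − q_k·t_k, so r_k = a·s_k + b·t_k at every step:
  q = 4: r = 61, s = 1 − 4·0 = 1, t = 0 − 4·1 = -4  (check: 429·1 + 92·(-4) = 61)
  q = 1: r = 31, s = 0 − 1·1 = -1, t = 1 − 1·(-4) = 5  (check: 429·(-1) + 92·5 = 31)
  q = 1: r = 30, s = 1 − 1·(-1) = 2, t = -4 − 1·5 = -9  (check: 429·2 + 92·(-9) = 30)
  q = 1: r = 1, s = -1 − 1·2 = -3, t = 5 − 1·(-9) = 14  (check: 429·(-3) + 92·14 = 1)
The row with r = 1 (the gcd) gives the Bezout coefficients s = -3, t = 14.
Result: 429 · (-3) + 92 · (14) = 1.

gcd(429, 92) = 1; s = -3, t = 14 (check: 429·(-3) + 92·14 = 1).


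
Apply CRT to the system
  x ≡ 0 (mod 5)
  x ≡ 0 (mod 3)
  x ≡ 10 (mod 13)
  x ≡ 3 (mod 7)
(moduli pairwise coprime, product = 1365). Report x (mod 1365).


Product of moduli M = 5 · 3 · 13 · 7 = 1365.
Merge one congruence at a time:
  Start: x ≡ 0 (mod 5).
  Combine with x ≡ 0 (mod 3); new modulus lcm = 15.
    Write x = 0 + 5·t and substitute into x ≡ 0 (mod 3): 5·t ≡ 0 − 0 = 0 (mod 3).
    Reduce coefficients mod 3: 2·t ≡ 0 (mod 3).
    The inverse of 2 mod 3 is 2 (since 2·2 = 4 = 1·3 + 1), so t ≡ 2·0 = 0 ≡ 0 (mod 3).
    Then x = 0 + 5·0 = 0, valid modulo lcm(5, 3) = 15: x ≡ 0 (mod 15).
  Combine with x ≡ 10 (mod 13); new modulus lcm = 195.
    Write x = 0 + 15·t and substitute into x ≡ 10 (mod 13): 15·t ≡ 10 − 0 = 10 (mod 13).
    Reduce coefficients mod 13: 2·t ≡ 10 (mod 13).
    The inverse of 2 mod 13 is 7 (since 2·7 = 14 = 1·13 + 1), so t ≡ 7·10 = 70 ≡ 5 (mod 13).
    Then x = 0 + 15·5 = 75, valid modulo lcm(15, 13) = 195: x ≡ 75 (mod 195).
  Combine with x ≡ 3 (mod 7); new modulus lcm = 1365.
    Write x = 75 + 195·t and substitute into x ≡ 3 (mod 7): 195·t ≡ 3 − 75 = -72 (mod 7).
    Reduce coefficients mod 7: 6·t ≡ 5 (mod 7).
    The inverse of 6 mod 7 is 6 (since 6·6 = 36 = 5·7 + 1), so t ≡ 6·5 = 30 ≡ 2 (mod 7).
    Then x = 75 + 195·2 = 465, valid modulo lcm(195, 7) = 1365: x ≡ 465 (mod 1365).
Verify against each original: 465 mod 5 = 0, 465 mod 3 = 0, 465 mod 13 = 10, 465 mod 7 = 3.

x ≡ 465 (mod 1365).


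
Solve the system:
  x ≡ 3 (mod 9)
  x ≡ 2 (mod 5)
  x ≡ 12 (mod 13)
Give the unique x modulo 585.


Moduli 9, 5, 13 are pairwise coprime; by CRT there is a unique solution modulo M = 9 · 5 · 13 = 585.
Solve pairwise, accumulating the modulus:
  Start with x ≡ 3 (mod 9).
  Combine with x ≡ 2 (mod 5): since gcd(9, 5) = 1, we get a unique residue mod 45.
    Write x = 3 + 9·t and substitute into x ≡ 2 (mod 5): 9·t ≡ 2 − 3 = -1 (mod 5).
    Reduce coefficients mod 5: 4·t ≡ 4 (mod 5).
    The inverse of 4 mod 5 is 4 (since 4·4 = 16 = 3·5 + 1), so t ≡ 4·4 = 16 ≡ 1 (mod 5).
    Then x = 3 + 9·1 = 12, valid modulo lcm(9, 5) = 45: x ≡ 12 (mod 45).
  Combine with x ≡ 12 (mod 13): since gcd(45, 13) = 1, we get a unique residue mod 585.
    Write x = 12 + 45·t and substitute into x ≡ 12 (mod 13): 45·t ≡ 12 − 12 = 0 (mod 13).
    Reduce coefficients mod 13: 6·t ≡ 0 (mod 13).
    The inverse of 6 mod 13 is 11 (since 6·11 = 66 = 5·13 + 1), so t ≡ 11·0 = 0 ≡ 0 (mod 13).
    Then x = 12 + 45·0 = 12, valid modulo lcm(45, 13) = 585: x ≡ 12 (mod 585).
Verify: 12 mod 9 = 3 ✓, 12 mod 5 = 2 ✓, 12 mod 13 = 12 ✓.

x ≡ 12 (mod 585).


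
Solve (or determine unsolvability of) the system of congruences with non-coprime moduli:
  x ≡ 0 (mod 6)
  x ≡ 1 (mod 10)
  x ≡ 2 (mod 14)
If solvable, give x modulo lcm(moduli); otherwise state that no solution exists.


Moduli 6, 10, 14 are not pairwise coprime, so CRT works modulo lcm(m_i) when all pairwise compatibility conditions hold.
Pairwise compatibility: gcd(m_i, m_j) must divide a_i - a_j for every pair.
Merge one congruence at a time:
  Start: x ≡ 0 (mod 6).
  Combine with x ≡ 1 (mod 10): gcd(6, 10) = 2, and 1 - 0 = 1 is NOT divisible by 2.
    ⇒ system is inconsistent (no integer solution).

No solution (the system is inconsistent).


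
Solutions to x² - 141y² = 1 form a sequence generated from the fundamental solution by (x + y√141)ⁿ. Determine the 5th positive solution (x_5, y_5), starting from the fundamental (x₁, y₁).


Step 1: Find the fundamental solution (x₁, y₁) of x² - 141y² = 1.
  Expand √141 as a continued fraction. a₀ = ⌊√141⌋ = 11; iterate m_{k+1} = d_k·a_k − m_k, d_{k+1} = (141 − m_{k+1}²)/d_k, a_{k+1} = ⌊(a₀ + m_{k+1})/d_{k+1}⌋ (starting m₀ = 0, d₀ = 1), with convergents p_k = a_k·p_{k-1} + p_{k-2}, q_k = a_k·q_{k-1} + q_{k-2} (p₋₁ = 1, q₋₁ = 0):
  k = 0: a₀ = 11; p₀/q₀ = 11/1; p₀² − 141·q₀² = 121 − 141 = -20.
  k = 1: m = 11, d = 20, a = ⌊(11 + 11)/20⌋ = 1; p/q = (1·11 + 1)/(1·1 + 0) = 12/1; p² − 141·q² = 144 − 141 = 3.
  k = 2: m = 9, d = 3, a = ⌊(11 + 9)/3⌋ = 6; p/q = (6·12 + 11)/(6·1 + 1) = 83/7; p² − 141·q² = 6889 − 6909 = -20.
  k = 3: m = 9, d = 20, a = ⌊(11 + 9)/20⌋ = 1; p/q = (1·83 + 12)/(1·7 + 1) = 95/8; p² − 141·q² = 9025 − 9024 = 1.
  The first convergent with p² − 141·q² = 1 gives the fundamental solution (x₁, y₁) = (95, 8).
Step 2: Apply the recurrence (x_{n+1}, y_{n+1}) = (x₁x_n + 141y₁y_n, x₁y_n + y₁x_n) repeatedly.
  From (x_1, y_1) = (95, 8): x_2 = 95·95 + 141·8·8 = 18049; y_2 = 95·8 + 8·95 = 1520.
  From (x_2, y_2) = (18049, 1520): x_3 = 95·18049 + 141·8·1520 = 3429215; y_3 = 95·1520 + 8·18049 = 288792.
  From (x_3, y_3) = (3429215, 288792): x_4 = 95·3429215 + 141·8·288792 = 651532801; y_4 = 95·288792 + 8·3429215 = 54868960.
  From (x_4, y_4) = (651532801, 54868960): x_5 = 95·651532801 + 141·8·54868960 = 123787802975; y_5 = 95·54868960 + 8·651532801 = 10424813608.
Step 3: Verify x_5² - 141·y_5² = 15323420165377418850625 - 15323420165377418850624 = 1 (should be 1). ✓

(x_1, y_1) = (95, 8); (x_5, y_5) = (123787802975, 10424813608).


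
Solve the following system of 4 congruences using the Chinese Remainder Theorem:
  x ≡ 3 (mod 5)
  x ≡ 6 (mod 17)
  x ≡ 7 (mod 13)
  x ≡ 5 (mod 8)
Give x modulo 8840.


Product of moduli M = 5 · 17 · 13 · 8 = 8840.
Merge one congruence at a time:
  Start: x ≡ 3 (mod 5).
  Combine with x ≡ 6 (mod 17); new modulus lcm = 85.
    Write x = 3 + 5·t and substitute into x ≡ 6 (mod 17): 5·t ≡ 6 − 3 = 3 (mod 17).
    The inverse of 5 mod 17 is 7 (since 5·7 = 35 = 2·17 + 1), so t ≡ 7·3 = 21 ≡ 4 (mod 17).
    Then x = 3 + 5·4 = 23, valid modulo lcm(5, 17) = 85: x ≡ 23 (mod 85).
  Combine with x ≡ 7 (mod 13); new modulus lcm = 1105.
    Write x = 23 + 85·t and substitute into x ≡ 7 (mod 13): 85·t ≡ 7 − 23 = -16 (mod 13).
    Reduce coefficients mod 13: 7·t ≡ 10 (mod 13).
    The inverse of 7 mod 13 is 2 (since 7·2 = 14 = 1·13 + 1), so t ≡ 2·10 = 20 ≡ 7 (mod 13).
    Then x = 23 + 85·7 = 618, valid modulo lcm(85, 13) = 1105: x ≡ 618 (mod 1105).
  Combine with x ≡ 5 (mod 8); new modulus lcm = 8840.
    Write x = 618 + 1105·t and substitute into x ≡ 5 (mod 8): 1105·t ≡ 5 − 618 = -613 (mod 8).
    Reduce coefficients mod 8: 1·t ≡ 3 (mod 8).
    So t ≡ 3 (mod 8).
    Then x = 618 + 1105·3 = 3933, valid modulo lcm(1105, 8) = 8840: x ≡ 3933 (mod 8840).
Verify against each original: 3933 mod 5 = 3, 3933 mod 17 = 6, 3933 mod 13 = 7, 3933 mod 8 = 5.

x ≡ 3933 (mod 8840).


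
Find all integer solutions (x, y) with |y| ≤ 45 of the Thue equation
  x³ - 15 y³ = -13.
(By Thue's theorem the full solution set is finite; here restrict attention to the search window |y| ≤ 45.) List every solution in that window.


The equation is x³ - 15y³ = -13. For fixed y, x³ = 15·y³ − 13, so a solution requires the RHS to be a perfect cube.
Strategy: iterate y from -45 to 45, compute RHS = 15·y³ − 13, and check whether it is a (positive or negative) perfect cube.
Check small values of y:
  y = 0: RHS = -13 is not a perfect cube.
  y = 1: RHS = 2 is not a perfect cube.
  y = -1: RHS = -28 is not a perfect cube.
  y = 2: RHS = 107 is not a perfect cube.
  y = -2: RHS = -133 is not a perfect cube.
  y = 3: RHS = 392 is not a perfect cube.
  y = -3: RHS = -418 is not a perfect cube.
Continuing the search up to |y| = 45 finds no solutions either.
No (x, y) in the scanned range satisfies the equation.

No integer solutions with |y| ≤ 45.


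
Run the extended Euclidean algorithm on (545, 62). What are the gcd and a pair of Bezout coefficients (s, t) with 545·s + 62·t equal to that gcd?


Euclidean algorithm on (545, 62) — divide until remainder is 0:
  545 = 8 · 62 + 49
  62 = 1 · 49 + 13
  49 = 3 · 13 + 10
  13 = 1 · 10 + 3
  10 = 3 · 3 + 1
  3 = 3 · 1 + 0
gcd(545, 62) = 1.
Track Bezout coefficients alongside the remainders: start with r₀ = 545 = a·1 + b·0 (s = 1, t = 0) and r₁ = 62 = a·0 + b·1 (s = 0, t = 1); each new remainder r_{k+1} = r_{k-1} − q_k·r_k inherits s_{k+1} = s_{k-1} − q_k·s_k, t_{k+1} = t_{k-1} − q_k·t_k, so r_k = a·s_k + b·t_k at every step:
  q = 8: r = 49, s = 1 − 8·0 = 1, t = 0 − 8·1 = -8  (check: 545·1 + 62·(-8) = 49)
  q = 1: r = 13, s = 0 − 1·1 = -1, t = 1 − 1·(-8) = 9  (check: 545·(-1) + 62·9 = 13)
  q = 3: r = 10, s = 1 − 3·(-1) = 4, t = -8 − 3·9 = -35  (check: 545·4 + 62·(-35) = 10)
  q = 1: r = 3, s = -1 − 1·4 = -5, t = 9 − 1·(-35) = 44  (check: 545·(-5) + 62·44 = 3)
  q = 3: r = 1, s = 4 − 3·(-5) = 19, t = -35 − 3·44 = -167  (check: 545·19 + 62·(-167) = 1)
The row with r = 1 (the gcd) gives the Bezout coefficients s = 19, t = -167.
Result: 545 · (19) + 62 · (-167) = 1.

gcd(545, 62) = 1; s = 19, t = -167 (check: 545·19 + 62·(-167) = 1).


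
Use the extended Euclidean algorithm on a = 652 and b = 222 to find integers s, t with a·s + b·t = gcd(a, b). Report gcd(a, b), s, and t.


Euclidean algorithm on (652, 222) — divide until remainder is 0:
  652 = 2 · 222 + 208
  222 = 1 · 208 + 14
  208 = 14 · 14 + 12
  14 = 1 · 12 + 2
  12 = 6 · 2 + 0
gcd(652, 222) = 2.
Track Bezout coefficients alongside the remainders: start with r₀ = 652 = a·1 + b·0 (s = 1, t = 0) and r₁ = 222 = a·0 + b·1 (s = 0, t = 1); each new remainder r_{k+1} = r_{k-1} − q_k·r_k inherits s_{k+1} = s_{k-1} − q_k·s_k, t_{k+1} = t_{k-1} − q_k·t_k, so r_k = a·s_k + b·t_k at every step:
  q = 2: r = 208, s = 1 − 2·0 = 1, t = 0 − 2·1 = -2  (check: 652·1 + 222·(-2) = 208)
  q = 1: r = 14, s = 0 − 1·1 = -1, t = 1 − 1·(-2) = 3  (check: 652·(-1) + 222·3 = 14)
  q = 14: r = 12, s = 1 − 14·(-1) = 15, t = -2 − 14·3 = -44  (check: 652·15 + 222·(-44) = 12)
  q = 1: r = 2, s = -1 − 1·15 = -16, t = 3 − 1·(-44) = 47  (check: 652·(-16) + 222·47 = 2)
The row with r = 2 (the gcd) gives the Bezout coefficients s = -16, t = 47.
Result: 652 · (-16) + 222 · (47) = 2.

gcd(652, 222) = 2; s = -16, t = 47 (check: 652·(-16) + 222·47 = 2).


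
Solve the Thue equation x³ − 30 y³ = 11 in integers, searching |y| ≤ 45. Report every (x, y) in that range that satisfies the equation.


The equation is x³ - 30y³ = 11. For fixed y, x³ = 30·y³ + 11, so a solution requires the RHS to be a perfect cube.
Strategy: iterate y from -45 to 45, compute RHS = 30·y³ + 11, and check whether it is a (positive or negative) perfect cube.
Check small values of y:
  y = 0: RHS = 11 is not a perfect cube.
  y = 1: RHS = 41 is not a perfect cube.
  y = -1: RHS = -19 is not a perfect cube.
  y = 2: RHS = 251 is not a perfect cube.
  y = -2: RHS = -229 is not a perfect cube.
  y = 3: RHS = 821 is not a perfect cube.
  y = -3: RHS = -799 is not a perfect cube.
Continuing the search up to |y| = 45 finds no solutions either.
No (x, y) in the scanned range satisfies the equation.

No integer solutions with |y| ≤ 45.


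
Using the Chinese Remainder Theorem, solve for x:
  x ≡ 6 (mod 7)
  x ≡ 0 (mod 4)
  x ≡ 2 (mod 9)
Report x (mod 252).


Moduli 7, 4, 9 are pairwise coprime; by CRT there is a unique solution modulo M = 7 · 4 · 9 = 252.
Solve pairwise, accumulating the modulus:
  Start with x ≡ 6 (mod 7).
  Combine with x ≡ 0 (mod 4): since gcd(7, 4) = 1, we get a unique residue mod 28.
    Write x = 6 + 7·t and substitute into x ≡ 0 (mod 4): 7·t ≡ 0 − 6 = -6 (mod 4).
    Reduce coefficients mod 4: 3·t ≡ 2 (mod 4).
    The inverse of 3 mod 4 is 3 (since 3·3 = 9 = 2·4 + 1), so t ≡ 3·2 = 6 ≡ 2 (mod 4).
    Then x = 6 + 7·2 = 20, valid modulo lcm(7, 4) = 28: x ≡ 20 (mod 28).
  Combine with x ≡ 2 (mod 9): since gcd(28, 9) = 1, we get a unique residue mod 252.
    Write x = 20 + 28·t and substitute into x ≡ 2 (mod 9): 28·t ≡ 2 − 20 = -18 (mod 9).
    Reduce coefficients mod 9: 1·t ≡ 0 (mod 9).
    So t ≡ 0 (mod 9).
    Then x = 20 + 28·0 = 20, valid modulo lcm(28, 9) = 252: x ≡ 20 (mod 252).
Verify: 20 mod 7 = 6 ✓, 20 mod 4 = 0 ✓, 20 mod 9 = 2 ✓.

x ≡ 20 (mod 252).


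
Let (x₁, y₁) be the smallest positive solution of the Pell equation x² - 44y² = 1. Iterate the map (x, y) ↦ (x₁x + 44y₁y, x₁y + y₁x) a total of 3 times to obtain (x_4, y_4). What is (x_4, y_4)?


Step 1: Find the fundamental solution (x₁, y₁) of x² - 44y² = 1.
  Expand √44 as a continued fraction. a₀ = ⌊√44⌋ = 6; iterate m_{k+1} = d_k·a_k − m_k, d_{k+1} = (44 − m_{k+1}²)/d_k, a_{k+1} = ⌊(a₀ + m_{k+1})/d_{k+1}⌋ (starting m₀ = 0, d₀ = 1), with convergents p_k = a_k·p_{k-1} + p_{k-2}, q_k = a_k·q_{k-1} + q_{k-2} (p₋₁ = 1, q₋₁ = 0):
  k = 0: a₀ = 6; p₀/q₀ = 6/1; p₀² − 44·q₀² = 36 − 44 = -8.
  k = 1: m = 6, d = 8, a = ⌊(6 + 6)/8⌋ = 1; p/q = (1·6 + 1)/(1·1 + 0) = 7/1; p² − 44·q² = 49 − 44 = 5.
  k = 2: m = 2, d = 5, a = ⌊(6 + 2)/5⌋ = 1; p/q = (1·7 + 6)/(1·1 + 1) = 13/2; p² − 44·q² = 169 − 176 = -7.
  k = 3: m = 3, d = 7, a = ⌊(6 + 3)/7⌋ = 1; p/q = (1·13 + 7)/(1·2 + 1) = 20/3; p² − 44·q² = 400 − 396 = 4.
  k = 4: m = 4, d = 4, a = ⌊(6 + 4)/4⌋ = 2; p/q = (2·20 + 13)/(2·3 + 2) = 53/8; p² − 44·q² = 2809 − 2816 = -7.
  k = 5: m = 4, d = 7, a = ⌊(6 + 4)/7⌋ = 1; p/q = (1·53 + 20)/(1·8 + 3) = 73/11; p² − 44·q² = 5329 − 5324 = 5.
  k = 6: m = 3, d = 5, a = ⌊(6 + 3)/5⌋ = 1; p/q = (1·73 + 53)/(1·11 + 8) = 126/19; p² − 44·q² = 15876 − 15884 = -8.
  k = 7: m = 2, d = 8, a = ⌊(6 + 2)/8⌋ = 1; p/q = (1·126 + 73)/(1·19 + 11) = 199/30; p² − 44·q² = 39601 − 39600 = 1.
  The first convergent with p² − 44·q² = 1 gives the fundamental solution (x₁, y₁) = (199, 30).
Step 2: Apply the recurrence (x_{n+1}, y_{n+1}) = (x₁x_n + 44y₁y_n, x₁y_n + y₁x_n) repeatedly.
  From (x_1, y_1) = (199, 30): x_2 = 199·199 + 44·30·30 = 79201; y_2 = 199·30 + 30·199 = 11940.
  From (x_2, y_2) = (79201, 11940): x_3 = 199·79201 + 44·30·11940 = 31521799; y_3 = 199·11940 + 30·79201 = 4752090.
  From (x_3, y_3) = (31521799, 4752090): x_4 = 199·31521799 + 44·30·4752090 = 12545596801; y_4 = 199·4752090 + 30·31521799 = 1891319880.
Step 3: Verify x_4² - 44·y_4² = 157391999093261433601 - 157391999093261433600 = 1 (should be 1). ✓

(x_1, y_1) = (199, 30); (x_4, y_4) = (12545596801, 1891319880).


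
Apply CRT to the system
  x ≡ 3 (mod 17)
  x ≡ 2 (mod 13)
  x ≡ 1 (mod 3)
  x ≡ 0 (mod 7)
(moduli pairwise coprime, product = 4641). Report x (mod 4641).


Product of moduli M = 17 · 13 · 3 · 7 = 4641.
Merge one congruence at a time:
  Start: x ≡ 3 (mod 17).
  Combine with x ≡ 2 (mod 13); new modulus lcm = 221.
    Write x = 3 + 17·t and substitute into x ≡ 2 (mod 13): 17·t ≡ 2 − 3 = -1 (mod 13).
    Reduce coefficients mod 13: 4·t ≡ 12 (mod 13).
    The inverse of 4 mod 13 is 10 (since 4·10 = 40 = 3·13 + 1), so t ≡ 10·12 = 120 ≡ 3 (mod 13).
    Then x = 3 + 17·3 = 54, valid modulo lcm(17, 13) = 221: x ≡ 54 (mod 221).
  Combine with x ≡ 1 (mod 3); new modulus lcm = 663.
    Write x = 54 + 221·t and substitute into x ≡ 1 (mod 3): 221·t ≡ 1 − 54 = -53 (mod 3).
    Reduce coefficients mod 3: 2·t ≡ 1 (mod 3).
    The inverse of 2 mod 3 is 2 (since 2·2 = 4 = 1·3 + 1), so t ≡ 2·1 = 2 ≡ 2 (mod 3).
    Then x = 54 + 221·2 = 496, valid modulo lcm(221, 3) = 663: x ≡ 496 (mod 663).
  Combine with x ≡ 0 (mod 7); new modulus lcm = 4641.
    Write x = 496 + 663·t and substitute into x ≡ 0 (mod 7): 663·t ≡ 0 − 496 = -496 (mod 7).
    Reduce coefficients mod 7: 5·t ≡ 1 (mod 7).
    The inverse of 5 mod 7 is 3 (since 5·3 = 15 = 2·7 + 1), so t ≡ 3·1 = 3 ≡ 3 (mod 7).
    Then x = 496 + 663·3 = 2485, valid modulo lcm(663, 7) = 4641: x ≡ 2485 (mod 4641).
Verify against each original: 2485 mod 17 = 3, 2485 mod 13 = 2, 2485 mod 3 = 1, 2485 mod 7 = 0.

x ≡ 2485 (mod 4641).


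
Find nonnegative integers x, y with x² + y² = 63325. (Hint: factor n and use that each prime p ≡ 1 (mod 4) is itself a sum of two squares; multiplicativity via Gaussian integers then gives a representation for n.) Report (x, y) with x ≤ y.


Step 1: Factor n = 63325 = 5^2 · 17 · 149.
Step 2: Check the mod-4 condition on each prime factor: 5 ≡ 1 (mod 4), exponent 2; 17 ≡ 1 (mod 4), exponent 1; 149 ≡ 1 (mod 4), exponent 1.
All primes ≡ 3 (mod 4) appear to even exponent (or don't appear), so by the two-squares theorem n IS expressible as a sum of two squares.
Step 3: Build a representation. Group n = k² · m with k = 5 and m = 17 · 149 = 2533 (a product of primes ≡ 1 (mod 4)); a representation of m scales to one of n via (k·x)² + (k·y)² = k²(x² + y²). Each prime p ≡ 1 (mod 4) is itself a sum of two squares; find a² by testing p − a² for a perfect square:
  17: 17 − 1² = 16 = 4² ⇒ 17 = 1² + 4².
  149: 149 − 1² = 148, 149 − 2² = 145, 149 − 3² = 140, 149 − 4² = 133, 149 − 5² = 124, 149 − 6² = 113, 149 − 7² = 100 = 10² ⇒ 149 = 7² + 10².
  Combine using the Brahmagupta–Fibonacci identity (a² + b²)(c² + d²) = (ac − bd)² + (ad + bc)² = (ac + bd)² + (ad − bc)²:
  17 · 149 = 2533: from (1² + 4²)(7² + 10²), take (1·7 − 4·10, 1·10 + 4·7) = (7 − 40, 10 + 28) = (-33, 38); dropping signs (only squares matter) gives (33, 38); check 33² + 38² = 1089 + 1444 = 2533 ✓.
  Scale by k = 5: (5·33, 5·38) = (165, 190).
Step 4: Order so x ≤ y and verify: 165² + 190² = 27225 + 36100 = 63325 = n. ✓

n = 63325 = 165² + 190² (one valid representation with x ≤ y).


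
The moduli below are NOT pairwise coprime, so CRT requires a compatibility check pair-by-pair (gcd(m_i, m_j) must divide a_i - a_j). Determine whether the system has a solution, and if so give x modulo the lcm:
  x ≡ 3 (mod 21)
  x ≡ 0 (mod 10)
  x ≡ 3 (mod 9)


Moduli 21, 10, 9 are not pairwise coprime, so CRT works modulo lcm(m_i) when all pairwise compatibility conditions hold.
Pairwise compatibility: gcd(m_i, m_j) must divide a_i - a_j for every pair.
Merge one congruence at a time:
  Start: x ≡ 3 (mod 21).
  Combine with x ≡ 0 (mod 10): gcd(21, 10) = 1; 0 - 3 = -3, which IS divisible by 1, so compatible.
    Write x = 3 + 21·t and substitute into x ≡ 0 (mod 10): 21·t ≡ 0 − 3 = -3 (mod 10).
    Reduce coefficients mod 10: 1·t ≡ 7 (mod 10).
    So t ≡ 7 (mod 10).
    Then x = 3 + 21·7 = 150, valid modulo lcm(21, 10) = 210: x ≡ 150 (mod 210).
  Combine with x ≡ 3 (mod 9): gcd(210, 9) = 3; 3 - 150 = -147, which IS divisible by 3, so compatible.
    Write x = 150 + 210·t and substitute into x ≡ 3 (mod 9): 210·t ≡ 3 − 150 = -147 (mod 9).
    Divide the congruence (and modulus) by g = 3: 70·t ≡ -49 (mod 3).
    Reduce coefficients mod 3: 1·t ≡ 2 (mod 3).
    So t ≡ 2 (mod 3).
    Then x = 150 + 210·2 = 570, valid modulo lcm(210, 9) = 630: x ≡ 570 (mod 630).
Verify: 570 mod 21 = 3, 570 mod 10 = 0, 570 mod 9 = 3.

x ≡ 570 (mod 630).


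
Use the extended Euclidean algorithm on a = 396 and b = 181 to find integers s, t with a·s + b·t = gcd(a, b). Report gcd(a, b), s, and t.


Euclidean algorithm on (396, 181) — divide until remainder is 0:
  396 = 2 · 181 + 34
  181 = 5 · 34 + 11
  34 = 3 · 11 + 1
  11 = 11 · 1 + 0
gcd(396, 181) = 1.
Track Bezout coefficients alongside the remainders: start with r₀ = 396 = a·1 + b·0 (s = 1, t = 0) and r₁ = 181 = a·0 + b·1 (s = 0, t = 1); each new remainder r_{k+1} = r_{k-1} − q_k·r_k inherits s_{k+1} = s_{k-1} − q_k·s_k, t_{k+1} = t_{k-1} − q_k·t_k, so r_k = a·s_k + b·t_k at every step:
  q = 2: r = 34, s = 1 − 2·0 = 1, t = 0 − 2·1 = -2  (check: 396·1 + 181·(-2) = 34)
  q = 5: r = 11, s = 0 − 5·1 = -5, t = 1 − 5·(-2) = 11  (check: 396·(-5) + 181·11 = 11)
  q = 3: r = 1, s = 1 − 3·(-5) = 16, t = -2 − 3·11 = -35  (check: 396·16 + 181·(-35) = 1)
The row with r = 1 (the gcd) gives the Bezout coefficients s = 16, t = -35.
Result: 396 · (16) + 181 · (-35) = 1.

gcd(396, 181) = 1; s = 16, t = -35 (check: 396·16 + 181·(-35) = 1).


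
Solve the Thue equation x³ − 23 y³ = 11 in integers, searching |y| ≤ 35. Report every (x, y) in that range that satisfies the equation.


The equation is x³ - 23y³ = 11. For fixed y, x³ = 23·y³ + 11, so a solution requires the RHS to be a perfect cube.
Strategy: iterate y from -35 to 35, compute RHS = 23·y³ + 11, and check whether it is a (positive or negative) perfect cube.
Check small values of y:
  y = 0: RHS = 11 is not a perfect cube.
  y = 1: RHS = 34 is not a perfect cube.
  y = -1: RHS = -12 is not a perfect cube.
  y = 2: RHS = 195 is not a perfect cube.
  y = -2: RHS = -173 is not a perfect cube.
  y = 3: RHS = 632 is not a perfect cube.
  y = -3: RHS = -610 is not a perfect cube.
Continuing the search up to |y| = 35 finds no solutions either.
No (x, y) in the scanned range satisfies the equation.

No integer solutions with |y| ≤ 35.


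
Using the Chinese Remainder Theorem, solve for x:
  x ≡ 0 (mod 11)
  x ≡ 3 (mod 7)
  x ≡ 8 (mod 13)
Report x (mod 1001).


Moduli 11, 7, 13 are pairwise coprime; by CRT there is a unique solution modulo M = 11 · 7 · 13 = 1001.
Solve pairwise, accumulating the modulus:
  Start with x ≡ 0 (mod 11).
  Combine with x ≡ 3 (mod 7): since gcd(11, 7) = 1, we get a unique residue mod 77.
    Write x = 0 + 11·t and substitute into x ≡ 3 (mod 7): 11·t ≡ 3 − 0 = 3 (mod 7).
    Reduce coefficients mod 7: 4·t ≡ 3 (mod 7).
    The inverse of 4 mod 7 is 2 (since 4·2 = 8 = 1·7 + 1), so t ≡ 2·3 = 6 ≡ 6 (mod 7).
    Then x = 0 + 11·6 = 66, valid modulo lcm(11, 7) = 77: x ≡ 66 (mod 77).
  Combine with x ≡ 8 (mod 13): since gcd(77, 13) = 1, we get a unique residue mod 1001.
    Write x = 66 + 77·t and substitute into x ≡ 8 (mod 13): 77·t ≡ 8 − 66 = -58 (mod 13).
    Reduce coefficients mod 13: 12·t ≡ 7 (mod 13).
    The inverse of 12 mod 13 is 12 (since 12·12 = 144 = 11·13 + 1), so t ≡ 12·7 = 84 ≡ 6 (mod 13).
    Then x = 66 + 77·6 = 528, valid modulo lcm(77, 13) = 1001: x ≡ 528 (mod 1001).
Verify: 528 mod 11 = 0 ✓, 528 mod 7 = 3 ✓, 528 mod 13 = 8 ✓.

x ≡ 528 (mod 1001).


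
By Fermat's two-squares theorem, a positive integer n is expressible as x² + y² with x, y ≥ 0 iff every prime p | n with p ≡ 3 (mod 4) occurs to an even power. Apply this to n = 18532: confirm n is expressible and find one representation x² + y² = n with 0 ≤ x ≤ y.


Step 1: Factor n = 18532 = 2^2 · 41 · 113.
Step 2: Check the mod-4 condition on each prime factor: 2 = 2 (special); 41 ≡ 1 (mod 4), exponent 1; 113 ≡ 1 (mod 4), exponent 1.
All primes ≡ 3 (mod 4) appear to even exponent (or don't appear), so by the two-squares theorem n IS expressible as a sum of two squares.
Step 3: Build a representation. Group n = k² · m with k = 2 and m = 41 · 113 = 4633 (a product of primes ≡ 1 (mod 4)); a representation of m scales to one of n via (k·x)² + (k·y)² = k²(x² + y²). Each prime p ≡ 1 (mod 4) is itself a sum of two squares; find a² by testing p − a² for a perfect square:
  41: 41 − 1² = 40, 41 − 2² = 37, 41 − 3² = 32, 41 − 4² = 25 = 5² ⇒ 41 = 4² + 5².
  113: 113 − 1² = 112, 113 − 2² = 109, 113 − 3² = 104, 113 − 4² = 97, 113 − 5² = 88, 113 − 6² = 77, 113 − 7² = 64 = 8² ⇒ 113 = 7² + 8².
  Combine using the Brahmagupta–Fibonacci identity (a² + b²)(c² + d²) = (ac − bd)² + (ad + bc)² = (ac + bd)² + (ad − bc)²:
  41 · 113 = 4633: from (4² + 5²)(7² + 8²), take (4·7 − 5·8, 4·8 + 5·7) = (28 − 40, 32 + 35) = (-12, 67); dropping signs (only squares matter) gives (12, 67); check 12² + 67² = 144 + 4489 = 4633 ✓.
  Scale by k = 2: (2·12, 2·67) = (24, 134).
Step 4: Order so x ≤ y and verify: 24² + 134² = 576 + 17956 = 18532 = n. ✓

n = 18532 = 24² + 134² (one valid representation with x ≤ y).
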